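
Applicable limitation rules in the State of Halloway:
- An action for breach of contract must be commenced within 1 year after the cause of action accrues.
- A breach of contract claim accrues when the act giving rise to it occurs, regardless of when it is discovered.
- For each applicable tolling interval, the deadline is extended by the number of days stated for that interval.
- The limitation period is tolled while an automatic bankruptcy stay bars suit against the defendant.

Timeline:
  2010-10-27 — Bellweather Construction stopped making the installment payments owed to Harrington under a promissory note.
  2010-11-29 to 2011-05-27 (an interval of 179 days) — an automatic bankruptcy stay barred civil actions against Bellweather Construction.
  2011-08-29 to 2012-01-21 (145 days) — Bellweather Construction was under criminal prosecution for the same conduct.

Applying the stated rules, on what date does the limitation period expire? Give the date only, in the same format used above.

The cause of action accrued on 2010-10-27, the date of the act.
1 year from 2010-10-27 is 2011-10-27.
The automatic bankruptcy stay from 2010-11-29 to 2011-05-27 tolled the period for 179 days, extending the deadline to 2012-04-23.
Although a criminal prosecution ran from 2011-08-29 to 2012-01-21, the stated rules do not make that a tolling event, so it is disregarded.

2012-04-23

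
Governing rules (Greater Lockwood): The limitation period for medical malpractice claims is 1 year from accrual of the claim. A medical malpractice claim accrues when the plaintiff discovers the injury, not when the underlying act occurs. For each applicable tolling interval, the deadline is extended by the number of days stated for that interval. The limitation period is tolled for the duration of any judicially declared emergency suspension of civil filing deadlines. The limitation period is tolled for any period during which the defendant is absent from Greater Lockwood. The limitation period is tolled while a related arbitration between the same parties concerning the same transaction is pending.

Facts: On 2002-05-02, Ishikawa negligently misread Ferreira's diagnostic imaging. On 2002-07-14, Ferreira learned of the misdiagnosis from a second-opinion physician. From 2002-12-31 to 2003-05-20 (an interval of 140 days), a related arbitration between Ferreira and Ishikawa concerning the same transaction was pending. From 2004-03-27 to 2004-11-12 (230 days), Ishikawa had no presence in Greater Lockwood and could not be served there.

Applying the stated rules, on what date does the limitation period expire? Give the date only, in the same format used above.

The claim did not accrue until Ferreira discovered the injury on 2002-07-14; the 2002-05-02 act date does not start the clock under the stated rule.
The untolled deadline — 1 year after 2002-07-14 — is 2003-07-14.
The pending related arbitration from 2002-12-31 to 2003-05-20 tolled the period for 140 days, extending the deadline to 2003-12-01.
The defendant's absence from the jurisdiction from 2004-03-27 to 2004-11-12 began after the period had already run on 2003-12-01, so it has no tolling effect.

2003-12-01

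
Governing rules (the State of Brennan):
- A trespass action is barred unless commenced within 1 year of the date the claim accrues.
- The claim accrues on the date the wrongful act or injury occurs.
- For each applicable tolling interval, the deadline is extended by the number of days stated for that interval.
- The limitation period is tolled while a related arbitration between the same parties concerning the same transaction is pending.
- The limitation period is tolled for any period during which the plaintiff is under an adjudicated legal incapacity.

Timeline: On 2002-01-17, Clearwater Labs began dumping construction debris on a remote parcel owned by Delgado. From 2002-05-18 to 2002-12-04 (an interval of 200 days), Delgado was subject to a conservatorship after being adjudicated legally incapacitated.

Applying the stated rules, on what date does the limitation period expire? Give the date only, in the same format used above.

The claim accrued on 2002-01-17, when the wrongful act occurred.
1 year from 2002-01-17 is 2003-01-17.
Because the plaintiff's legal incapacity ran from 2002-05-18 to 2002-12-04, the deadline is extended by 200 days to 2003-08-05.

2003-08-05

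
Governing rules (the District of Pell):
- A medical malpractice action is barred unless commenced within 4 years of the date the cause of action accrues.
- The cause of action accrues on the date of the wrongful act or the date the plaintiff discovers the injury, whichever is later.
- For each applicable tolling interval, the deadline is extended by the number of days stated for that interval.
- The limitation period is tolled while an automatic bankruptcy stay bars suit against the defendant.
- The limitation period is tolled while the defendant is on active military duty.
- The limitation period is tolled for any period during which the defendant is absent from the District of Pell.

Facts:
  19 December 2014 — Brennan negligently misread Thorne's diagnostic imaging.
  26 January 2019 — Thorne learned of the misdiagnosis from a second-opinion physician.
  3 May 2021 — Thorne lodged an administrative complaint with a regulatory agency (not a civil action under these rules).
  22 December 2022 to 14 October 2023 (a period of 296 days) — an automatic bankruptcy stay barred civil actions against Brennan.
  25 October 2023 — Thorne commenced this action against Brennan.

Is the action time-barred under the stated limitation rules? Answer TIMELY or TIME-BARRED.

Taking the later of the act (19 December 2014) and discovery (26 January 2019), the claim accrued on 26 January 2019.
4 years from 26 January 2019 is 26 January 2023.
The period was tolled for 296 days by the automatic bankruptcy stay (22 December 2022 to 14 October 2023), pushing the deadline to 18 November 2023.
None of the other events listed affects the running of the period under the stated rules.
Filing on 25 October 2023 beat the 18 November 2023 deadline — the action is timely.

TIMELY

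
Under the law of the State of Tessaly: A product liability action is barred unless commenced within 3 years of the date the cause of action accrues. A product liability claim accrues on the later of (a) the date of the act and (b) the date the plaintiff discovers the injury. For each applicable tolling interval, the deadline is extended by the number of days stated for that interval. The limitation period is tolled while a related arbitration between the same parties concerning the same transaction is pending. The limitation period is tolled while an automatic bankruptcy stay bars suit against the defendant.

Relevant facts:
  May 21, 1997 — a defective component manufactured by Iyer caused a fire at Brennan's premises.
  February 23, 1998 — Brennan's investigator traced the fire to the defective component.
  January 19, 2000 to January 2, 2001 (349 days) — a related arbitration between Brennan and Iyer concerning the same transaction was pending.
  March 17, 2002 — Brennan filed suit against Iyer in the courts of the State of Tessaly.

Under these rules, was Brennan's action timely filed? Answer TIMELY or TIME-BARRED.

The claim accrued on February 23, 1998 — the later of the May 21, 1997 act and the February 23, 1998 discovery.
Adding the 3 years base period to February 23, 1998 gives a deadline of February 23, 2001, before any tolling.
Because the pending related arbitration ran from January 19, 2000 to January 2, 2001, the deadline is extended by 349 days to February 7, 2002.
Filing on March 17, 2002 missed the February 7, 2002 deadline — the action is time-barred.

TIME-BARRED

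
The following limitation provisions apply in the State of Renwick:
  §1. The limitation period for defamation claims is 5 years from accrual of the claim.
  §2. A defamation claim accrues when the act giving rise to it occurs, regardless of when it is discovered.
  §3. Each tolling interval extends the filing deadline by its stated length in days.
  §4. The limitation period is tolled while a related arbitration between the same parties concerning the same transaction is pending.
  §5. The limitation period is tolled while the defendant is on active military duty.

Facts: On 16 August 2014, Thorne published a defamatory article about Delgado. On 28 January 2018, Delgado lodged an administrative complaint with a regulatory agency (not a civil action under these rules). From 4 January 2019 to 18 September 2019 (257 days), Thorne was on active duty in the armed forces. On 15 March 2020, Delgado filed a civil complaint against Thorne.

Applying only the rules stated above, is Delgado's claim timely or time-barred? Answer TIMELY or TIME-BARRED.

The claim accrued on 16 August 2014, the date of the act.
5 years from 16 August 2014 is 16 August 2019.
Because the defendant's active military service ran from 4 January 2019 to 18 September 2019, the deadline is extended by 257 days to 29 April 2020.
Nothing else in the chronology tolls or restarts the period.
The 15 March 2020 filing precedes the 29 April 2020 deadline; the claim is timely.

TIMELY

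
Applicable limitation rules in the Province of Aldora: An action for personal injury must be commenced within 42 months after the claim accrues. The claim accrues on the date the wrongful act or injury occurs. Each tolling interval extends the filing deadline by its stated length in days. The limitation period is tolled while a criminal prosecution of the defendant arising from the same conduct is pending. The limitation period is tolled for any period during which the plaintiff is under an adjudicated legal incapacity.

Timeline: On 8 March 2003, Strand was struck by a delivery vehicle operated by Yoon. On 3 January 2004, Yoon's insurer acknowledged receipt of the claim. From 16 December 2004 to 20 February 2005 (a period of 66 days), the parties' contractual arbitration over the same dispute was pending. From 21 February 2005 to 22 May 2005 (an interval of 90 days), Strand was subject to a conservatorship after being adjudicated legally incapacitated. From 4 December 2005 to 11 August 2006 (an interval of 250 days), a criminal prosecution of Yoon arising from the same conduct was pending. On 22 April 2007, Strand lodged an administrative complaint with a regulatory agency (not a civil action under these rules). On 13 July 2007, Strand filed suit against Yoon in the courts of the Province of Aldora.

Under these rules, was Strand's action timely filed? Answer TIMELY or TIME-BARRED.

TIMELY

The claim accrued on 8 March 2003, when the wrongful act occurred.
42 months from 8 March 2003 is 8 September 2006.
The plaintiff's legal incapacity from 21 February 2005 to 22 May 2005 tolled the period for 90 days, extending the deadline to 7 December 2006.
The period was tolled for 250 days by the pending criminal prosecution (4 December 2005 to 11 August 2006), pushing the deadline to 14 August 2007.
The pending related arbitration from 16 December 2004 to 20 February 2005 does not toll the period, because no stated rule makes a pending arbitration a tolling event.
The other events in the timeline have no effect on the limitation period under the stated rules.
Filing on 13 July 2007 beat the 14 August 2007 deadline — the action is timely.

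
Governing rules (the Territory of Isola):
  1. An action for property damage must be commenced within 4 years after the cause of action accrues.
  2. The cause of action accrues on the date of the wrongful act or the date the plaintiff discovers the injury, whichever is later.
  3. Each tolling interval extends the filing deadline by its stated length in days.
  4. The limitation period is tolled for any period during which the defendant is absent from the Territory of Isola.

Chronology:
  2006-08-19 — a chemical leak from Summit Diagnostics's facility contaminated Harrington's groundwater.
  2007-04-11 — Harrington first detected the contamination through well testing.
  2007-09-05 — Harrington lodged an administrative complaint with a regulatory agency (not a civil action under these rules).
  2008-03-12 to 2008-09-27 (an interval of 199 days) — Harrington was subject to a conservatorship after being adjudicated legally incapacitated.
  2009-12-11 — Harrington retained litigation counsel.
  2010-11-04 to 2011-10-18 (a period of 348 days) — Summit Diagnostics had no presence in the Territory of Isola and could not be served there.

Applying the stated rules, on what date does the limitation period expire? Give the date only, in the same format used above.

The claim accrued on 2007-04-11 — the later of the 2006-08-19 act and the 2007-04-11 discovery.
The untolled deadline — 4 years after 2007-04-11 — is 2011-04-11.
The defendant's absence from the jurisdiction from 2010-11-04 to 2011-10-18 tolled the period for 348 days, extending the deadline to 2012-03-24.
No stated provision tolls the period for the plaintiff's incapacity, so the interval from 2008-03-12 to 2008-09-27 has no effect on the deadline.
Nothing else in the chronology tolls or restarts the period.

2012-03-24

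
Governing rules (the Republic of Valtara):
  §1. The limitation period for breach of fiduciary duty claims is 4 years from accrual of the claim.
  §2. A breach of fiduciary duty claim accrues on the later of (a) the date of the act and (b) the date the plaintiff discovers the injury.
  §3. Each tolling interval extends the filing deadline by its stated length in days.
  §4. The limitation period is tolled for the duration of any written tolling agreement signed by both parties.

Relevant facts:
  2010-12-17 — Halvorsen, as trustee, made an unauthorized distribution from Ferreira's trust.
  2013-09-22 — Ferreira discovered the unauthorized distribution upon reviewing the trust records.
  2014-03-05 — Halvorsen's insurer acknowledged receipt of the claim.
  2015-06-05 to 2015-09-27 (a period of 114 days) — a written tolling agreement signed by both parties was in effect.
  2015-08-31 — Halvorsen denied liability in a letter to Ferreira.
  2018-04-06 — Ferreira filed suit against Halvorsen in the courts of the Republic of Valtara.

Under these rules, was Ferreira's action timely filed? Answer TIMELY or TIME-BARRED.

TIME-BARRED

Taking the later of the act (2010-12-17) and discovery (2013-09-22), the claim accrued on 2013-09-22.
The untolled deadline — 4 years after 2013-09-22 — is 2017-09-22.
The written tolling agreement from 2015-06-05 to 2015-09-27 tolled the period for 114 days, extending the deadline to 2018-01-14.
None of the other events listed affects the running of the period under the stated rules.
Filing on 2018-04-06 missed the 2018-01-14 deadline — the action is time-barred.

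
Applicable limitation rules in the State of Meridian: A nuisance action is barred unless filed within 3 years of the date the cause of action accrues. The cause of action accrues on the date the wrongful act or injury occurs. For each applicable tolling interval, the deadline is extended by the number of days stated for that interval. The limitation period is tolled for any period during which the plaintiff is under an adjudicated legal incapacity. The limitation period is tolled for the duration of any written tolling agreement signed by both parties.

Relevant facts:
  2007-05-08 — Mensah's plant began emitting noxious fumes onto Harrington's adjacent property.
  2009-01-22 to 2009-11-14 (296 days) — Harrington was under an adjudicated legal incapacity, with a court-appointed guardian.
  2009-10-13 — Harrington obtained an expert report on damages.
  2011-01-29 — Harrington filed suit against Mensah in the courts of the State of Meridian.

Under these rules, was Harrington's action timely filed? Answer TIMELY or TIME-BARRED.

TIMELY

The limitation period began to run on 2007-05-08.
3 years from 2007-05-08 is 2010-05-08.
Because the plaintiff's legal incapacity ran from 2009-01-22 to 2009-11-14, the deadline is extended by 296 days to 2011-02-28.
None of the other events listed affects the running of the period under the stated rules.
Harrington filed on 2011-01-29, before the 2011-02-28 deadline, so the action is timely.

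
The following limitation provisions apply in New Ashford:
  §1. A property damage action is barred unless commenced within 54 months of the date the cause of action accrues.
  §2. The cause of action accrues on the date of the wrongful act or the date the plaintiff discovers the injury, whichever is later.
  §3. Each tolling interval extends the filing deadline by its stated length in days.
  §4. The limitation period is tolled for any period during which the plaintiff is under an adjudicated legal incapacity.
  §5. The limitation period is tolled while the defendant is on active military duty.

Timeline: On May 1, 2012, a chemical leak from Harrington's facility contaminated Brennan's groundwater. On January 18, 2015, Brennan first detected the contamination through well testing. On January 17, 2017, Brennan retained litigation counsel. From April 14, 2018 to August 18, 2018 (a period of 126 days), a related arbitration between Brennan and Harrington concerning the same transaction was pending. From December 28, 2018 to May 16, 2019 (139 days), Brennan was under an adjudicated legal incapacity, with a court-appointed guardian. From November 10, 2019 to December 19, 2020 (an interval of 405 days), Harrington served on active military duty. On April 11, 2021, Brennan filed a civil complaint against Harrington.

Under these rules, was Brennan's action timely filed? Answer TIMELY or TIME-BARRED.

Because discovery on January 18, 2015 post-dates the May 1, 2012 act, accrual under the later-of rule falls on January 18, 2015.
The untolled deadline — 54 months after January 18, 2015 — is July 18, 2019.
Because the plaintiff's legal incapacity ran from December 28, 2018 to May 16, 2019, the deadline is extended by 139 days to December 4, 2019.
Because the defendant's active military service ran from November 10, 2019 to December 19, 2020, the deadline is extended by 405 days to January 12, 2021.
The pending related arbitration from April 14, 2018 to August 18, 2018 does not toll the period, because no stated rule makes a pending arbitration a tolling event.
Nothing else in the chronology tolls or restarts the period.
The April 11, 2021 filing falls after the January 12, 2021 deadline; the claim is time-barred.

TIME-BARRED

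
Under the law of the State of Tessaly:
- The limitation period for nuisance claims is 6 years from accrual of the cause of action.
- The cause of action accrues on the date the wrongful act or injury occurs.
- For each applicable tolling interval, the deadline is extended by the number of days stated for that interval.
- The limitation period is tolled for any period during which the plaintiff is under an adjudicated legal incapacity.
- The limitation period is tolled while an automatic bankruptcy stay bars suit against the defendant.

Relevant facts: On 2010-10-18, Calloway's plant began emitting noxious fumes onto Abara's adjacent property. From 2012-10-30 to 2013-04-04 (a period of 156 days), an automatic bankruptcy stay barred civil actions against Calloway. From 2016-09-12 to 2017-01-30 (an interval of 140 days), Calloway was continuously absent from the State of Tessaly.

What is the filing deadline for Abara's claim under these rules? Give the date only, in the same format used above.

The cause of action accrued on 2010-10-18, the date of the act.
6 years from 2010-10-18 is 2016-10-18.
Because the automatic bankruptcy stay ran from 2012-10-30 to 2013-04-04, the deadline is extended by 156 days to 2017-03-23.
Although the defendant's absence ran from 2016-09-12 to 2017-01-30, the stated rules do not make that a tolling event, so it is disregarded.

2017-03-23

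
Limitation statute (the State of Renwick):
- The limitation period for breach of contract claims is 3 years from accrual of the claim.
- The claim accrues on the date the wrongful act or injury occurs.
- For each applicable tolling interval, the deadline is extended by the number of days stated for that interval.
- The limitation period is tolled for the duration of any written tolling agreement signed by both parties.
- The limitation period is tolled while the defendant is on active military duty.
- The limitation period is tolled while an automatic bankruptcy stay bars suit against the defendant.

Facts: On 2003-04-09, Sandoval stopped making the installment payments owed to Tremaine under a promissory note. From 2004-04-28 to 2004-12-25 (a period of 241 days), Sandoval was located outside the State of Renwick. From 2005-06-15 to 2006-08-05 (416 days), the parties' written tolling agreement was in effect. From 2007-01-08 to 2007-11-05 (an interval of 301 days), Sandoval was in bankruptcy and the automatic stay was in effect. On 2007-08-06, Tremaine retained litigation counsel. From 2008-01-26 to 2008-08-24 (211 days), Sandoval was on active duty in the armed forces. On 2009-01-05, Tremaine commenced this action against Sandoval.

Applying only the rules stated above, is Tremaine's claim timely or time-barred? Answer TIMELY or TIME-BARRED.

TIME-BARRED

The limitation period began to run on 2003-04-09.
3 years from 2003-04-09 is 2006-04-09.
The period was tolled for 416 days by the written tolling agreement (2005-06-15 to 2006-08-05), pushing the deadline to 2007-05-30.
The automatic bankruptcy stay from 2007-01-08 to 2007-11-05 tolled the period for 301 days, extending the deadline to 2008-03-26.
Because the defendant's active military service ran from 2008-01-26 to 2008-08-24, the deadline is extended by 211 days to 2008-10-23.
The defendant's absence from the jurisdiction from 2004-04-28 to 2004-12-25 does not toll the period, because no stated rule makes the defendant's absence a tolling event.
The other events in the timeline have no effect on the limitation period under the stated rules.
Filing on 2009-01-05 missed the 2008-10-23 deadline — the action is time-barred.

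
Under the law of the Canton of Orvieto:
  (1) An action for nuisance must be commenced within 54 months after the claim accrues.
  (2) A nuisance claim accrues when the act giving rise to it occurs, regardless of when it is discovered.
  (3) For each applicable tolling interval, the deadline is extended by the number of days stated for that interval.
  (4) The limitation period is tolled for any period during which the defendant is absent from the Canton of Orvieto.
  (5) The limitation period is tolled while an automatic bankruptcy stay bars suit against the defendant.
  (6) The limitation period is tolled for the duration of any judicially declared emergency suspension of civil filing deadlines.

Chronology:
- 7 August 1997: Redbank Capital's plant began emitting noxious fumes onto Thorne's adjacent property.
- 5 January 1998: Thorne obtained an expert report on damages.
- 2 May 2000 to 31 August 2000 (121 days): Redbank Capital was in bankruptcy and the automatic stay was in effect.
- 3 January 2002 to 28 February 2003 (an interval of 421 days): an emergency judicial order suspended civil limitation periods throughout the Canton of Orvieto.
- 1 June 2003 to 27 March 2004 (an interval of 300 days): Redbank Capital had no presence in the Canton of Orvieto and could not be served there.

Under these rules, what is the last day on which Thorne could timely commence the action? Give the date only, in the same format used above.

The claim accrued on 7 August 1997, the date of the act.
The untolled deadline — 54 months after 7 August 1997 — is 7 February 2002.
The period was tolled for 121 days by the automatic bankruptcy stay (2 May 2000 to 31 August 2000), pushing the deadline to 8 June 2002.
Because the emergency suspension of filing deadlines ran from 3 January 2002 to 28 February 2003, the deadline is extended by 421 days to 3 August 2003.
The defendant's absence from the jurisdiction from 1 June 2003 to 27 March 2004 tolled the period for 300 days, extending the deadline to 29 May 2004.
Nothing else in the chronology tolls or restarts the period.

29 May 2004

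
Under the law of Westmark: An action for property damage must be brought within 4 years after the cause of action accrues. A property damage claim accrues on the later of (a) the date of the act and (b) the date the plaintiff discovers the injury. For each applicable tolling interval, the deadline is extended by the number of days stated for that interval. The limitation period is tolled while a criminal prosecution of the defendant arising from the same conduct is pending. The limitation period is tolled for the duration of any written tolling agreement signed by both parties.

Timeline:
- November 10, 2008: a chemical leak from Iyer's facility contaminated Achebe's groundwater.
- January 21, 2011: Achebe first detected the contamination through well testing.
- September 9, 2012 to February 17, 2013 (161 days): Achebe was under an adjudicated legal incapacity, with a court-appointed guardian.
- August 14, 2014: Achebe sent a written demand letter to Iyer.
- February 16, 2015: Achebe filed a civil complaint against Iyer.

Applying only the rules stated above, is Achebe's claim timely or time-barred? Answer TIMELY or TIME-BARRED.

TIME-BARRED

Taking the later of the act (November 10, 2008) and discovery (January 21, 2011), the claim accrued on January 21, 2011.
4 years from January 21, 2011 is January 21, 2015.
The plaintiff's legal incapacity from September 9, 2012 to February 17, 2013 does not toll the period, because no stated rule makes the plaintiff's incapacity a tolling event.
Nothing else in the chronology tolls or restarts the period.
The February 16, 2015 filing falls after the January 21, 2015 deadline; the claim is time-barred.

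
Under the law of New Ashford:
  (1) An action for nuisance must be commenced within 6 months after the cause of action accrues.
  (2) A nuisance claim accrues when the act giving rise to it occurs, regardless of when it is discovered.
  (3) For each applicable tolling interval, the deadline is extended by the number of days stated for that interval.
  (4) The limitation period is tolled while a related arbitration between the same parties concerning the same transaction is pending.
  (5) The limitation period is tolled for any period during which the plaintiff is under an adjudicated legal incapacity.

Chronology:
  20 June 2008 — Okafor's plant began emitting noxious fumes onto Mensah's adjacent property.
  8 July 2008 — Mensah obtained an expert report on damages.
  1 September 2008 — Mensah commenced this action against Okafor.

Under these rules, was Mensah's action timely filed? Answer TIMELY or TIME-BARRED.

The cause of action accrued on 20 June 2008, the date of the act.
The untolled deadline — 6 months after 20 June 2008 — is 20 December 2008.
Nothing else in the chronology tolls or restarts the period.
Filing on 1 September 2008 beat the 20 December 2008 deadline — the action is timely.

TIMELY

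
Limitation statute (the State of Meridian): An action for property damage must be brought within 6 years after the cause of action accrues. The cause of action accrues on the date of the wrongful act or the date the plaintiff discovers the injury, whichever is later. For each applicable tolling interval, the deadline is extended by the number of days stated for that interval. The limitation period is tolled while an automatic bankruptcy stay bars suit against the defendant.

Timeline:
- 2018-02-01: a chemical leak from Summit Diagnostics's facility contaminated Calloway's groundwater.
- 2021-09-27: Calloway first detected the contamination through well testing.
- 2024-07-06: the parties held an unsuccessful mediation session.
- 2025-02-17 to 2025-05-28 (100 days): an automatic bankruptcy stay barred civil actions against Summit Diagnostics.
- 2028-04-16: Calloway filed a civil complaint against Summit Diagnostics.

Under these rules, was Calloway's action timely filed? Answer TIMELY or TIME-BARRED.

TIME-BARRED

Because discovery on 2021-09-27 post-dates the 2018-02-01 act, accrual under the later-of rule falls on 2021-09-27.
Adding the 6 years base period to 2021-09-27 gives a deadline of 2027-09-27, before any tolling.
The automatic bankruptcy stay from 2025-02-17 to 2025-05-28 tolled the period for 100 days, extending the deadline to 2028-01-05.
The other events in the timeline have no effect on the limitation period under the stated rules.
Filing on 2028-04-16 missed the 2028-01-05 deadline — the action is time-barred.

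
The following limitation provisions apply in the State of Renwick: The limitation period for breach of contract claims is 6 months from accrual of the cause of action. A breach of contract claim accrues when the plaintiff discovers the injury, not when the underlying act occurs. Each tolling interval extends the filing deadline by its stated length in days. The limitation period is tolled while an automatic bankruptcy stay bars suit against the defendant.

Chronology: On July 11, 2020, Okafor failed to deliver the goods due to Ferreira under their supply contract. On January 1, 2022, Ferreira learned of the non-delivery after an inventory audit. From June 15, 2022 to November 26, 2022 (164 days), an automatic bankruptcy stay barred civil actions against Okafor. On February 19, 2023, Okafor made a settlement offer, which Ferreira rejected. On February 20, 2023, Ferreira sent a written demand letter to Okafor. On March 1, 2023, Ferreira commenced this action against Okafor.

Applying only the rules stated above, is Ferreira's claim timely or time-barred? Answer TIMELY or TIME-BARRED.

Accrual is tied to discovery, so the period began on January 1, 2022 rather than on July 11, 2020 when the act occurred.
Adding the 6 months base period to January 1, 2022 gives a deadline of July 1, 2022, before any tolling.
Because the automatic bankruptcy stay ran from June 15, 2022 to November 26, 2022, the deadline is extended by 164 days to December 12, 2022.
The other events in the timeline have no effect on the limitation period under the stated rules.
The March 1, 2023 filing falls after the December 12, 2022 deadline; the claim is time-barred.

TIME-BARRED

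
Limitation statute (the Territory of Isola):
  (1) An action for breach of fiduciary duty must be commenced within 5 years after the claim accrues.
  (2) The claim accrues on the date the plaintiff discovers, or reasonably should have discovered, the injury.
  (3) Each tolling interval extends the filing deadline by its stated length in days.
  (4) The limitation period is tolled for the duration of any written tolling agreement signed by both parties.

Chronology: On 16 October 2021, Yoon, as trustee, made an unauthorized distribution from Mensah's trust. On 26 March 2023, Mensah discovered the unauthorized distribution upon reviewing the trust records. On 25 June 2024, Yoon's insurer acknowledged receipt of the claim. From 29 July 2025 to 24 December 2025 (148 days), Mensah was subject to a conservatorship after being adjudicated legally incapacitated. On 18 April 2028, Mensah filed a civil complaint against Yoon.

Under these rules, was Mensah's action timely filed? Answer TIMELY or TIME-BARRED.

TIME-BARRED

Accrual is tied to discovery, so the period began on 26 March 2023 rather than on 16 October 2021 when the act occurred.
5 years from 26 March 2023 is 26 March 2028.
Although the plaintiff's incapacity ran from 29 July 2025 to 24 December 2025, the stated rules do not make that a tolling event, so it is disregarded.
Nothing else in the chronology tolls or restarts the period.
The 18 April 2028 filing falls after the 26 March 2028 deadline; the claim is time-barred.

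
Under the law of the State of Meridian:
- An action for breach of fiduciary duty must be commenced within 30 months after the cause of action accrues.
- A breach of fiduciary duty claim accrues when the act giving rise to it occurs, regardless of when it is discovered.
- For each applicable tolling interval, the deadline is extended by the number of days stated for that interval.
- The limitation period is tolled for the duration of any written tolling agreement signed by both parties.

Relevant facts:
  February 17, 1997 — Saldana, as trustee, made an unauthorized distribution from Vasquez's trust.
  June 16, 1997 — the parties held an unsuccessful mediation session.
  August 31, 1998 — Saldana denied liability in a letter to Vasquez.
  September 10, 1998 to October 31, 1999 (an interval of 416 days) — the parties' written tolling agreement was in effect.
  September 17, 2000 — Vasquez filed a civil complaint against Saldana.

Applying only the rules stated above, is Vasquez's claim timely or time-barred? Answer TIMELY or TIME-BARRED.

The cause of action accrued on February 17, 1997, the date of the act.
30 months from February 17, 1997 is August 17, 1999.
Because the written tolling agreement ran from September 10, 1998 to October 31, 1999, the deadline is extended by 416 days to October 6, 2000.
The other events in the timeline have no effect on the limitation period under the stated rules.
Vasquez filed on September 17, 2000, before the October 6, 2000 deadline, so the action is timely.

TIMELY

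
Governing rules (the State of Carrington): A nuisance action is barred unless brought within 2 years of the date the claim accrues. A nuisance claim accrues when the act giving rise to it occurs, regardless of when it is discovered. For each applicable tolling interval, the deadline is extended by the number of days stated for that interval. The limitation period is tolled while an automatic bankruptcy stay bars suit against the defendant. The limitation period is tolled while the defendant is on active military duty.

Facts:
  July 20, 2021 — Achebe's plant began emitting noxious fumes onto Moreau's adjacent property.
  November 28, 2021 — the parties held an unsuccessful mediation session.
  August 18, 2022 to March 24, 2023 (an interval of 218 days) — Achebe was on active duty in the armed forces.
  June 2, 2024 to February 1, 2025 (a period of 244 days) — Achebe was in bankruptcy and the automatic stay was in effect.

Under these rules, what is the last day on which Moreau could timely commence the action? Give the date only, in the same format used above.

February 23, 2024

The claim accrued on July 20, 2021, the date of the act.
Adding the 2 years base period to July 20, 2021 gives a deadline of July 20, 2023, before any tolling.
The period was tolled for 218 days by the defendant's active military service (August 18, 2022 to March 24, 2023), pushing the deadline to February 23, 2024.
The automatic bankruptcy stay starting June 2, 2024 came too late — the period had run on February 23, 2024 — and so does not extend the deadline.
The other events in the timeline have no effect on the limitation period under the stated rules.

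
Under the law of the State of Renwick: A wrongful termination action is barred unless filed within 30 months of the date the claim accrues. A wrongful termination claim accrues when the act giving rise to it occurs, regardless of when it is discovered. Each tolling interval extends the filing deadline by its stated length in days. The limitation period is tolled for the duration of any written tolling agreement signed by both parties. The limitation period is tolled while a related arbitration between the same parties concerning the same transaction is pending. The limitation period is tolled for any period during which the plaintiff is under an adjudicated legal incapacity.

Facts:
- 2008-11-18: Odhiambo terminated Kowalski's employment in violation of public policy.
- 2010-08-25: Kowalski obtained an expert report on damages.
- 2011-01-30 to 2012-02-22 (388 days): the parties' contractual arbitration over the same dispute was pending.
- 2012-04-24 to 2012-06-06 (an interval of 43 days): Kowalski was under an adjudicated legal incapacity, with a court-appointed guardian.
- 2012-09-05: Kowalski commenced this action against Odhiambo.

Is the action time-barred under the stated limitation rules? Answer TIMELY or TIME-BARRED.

TIME-BARRED

The claim accrued on 2008-11-18, the date of the act.
The untolled deadline — 30 months after 2008-11-18 — is 2011-05-18.
The pending related arbitration from 2011-01-30 to 2012-02-22 tolled the period for 388 days, extending the deadline to 2012-06-09.
The period was tolled for 43 days by the plaintiff's legal incapacity (2012-04-24 to 2012-06-06), pushing the deadline to 2012-07-22.
None of the other events listed affects the running of the period under the stated rules.
The 2012-09-05 filing falls after the 2012-07-22 deadline; the claim is time-barred.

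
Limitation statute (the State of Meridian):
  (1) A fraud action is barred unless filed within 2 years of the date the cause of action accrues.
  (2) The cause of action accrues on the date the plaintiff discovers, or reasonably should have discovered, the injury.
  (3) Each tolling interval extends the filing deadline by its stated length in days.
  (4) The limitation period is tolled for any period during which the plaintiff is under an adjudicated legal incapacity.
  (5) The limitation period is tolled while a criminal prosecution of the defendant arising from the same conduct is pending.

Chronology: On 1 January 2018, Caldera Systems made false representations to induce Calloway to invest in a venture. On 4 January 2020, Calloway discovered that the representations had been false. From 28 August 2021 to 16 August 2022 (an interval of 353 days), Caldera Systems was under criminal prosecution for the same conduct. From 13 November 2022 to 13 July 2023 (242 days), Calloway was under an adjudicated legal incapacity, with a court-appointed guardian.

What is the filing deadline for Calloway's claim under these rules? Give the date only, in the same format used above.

Accrual is tied to discovery, so the period began on 4 January 2020 rather than on 1 January 2018 when the act occurred.
The untolled deadline — 2 years after 4 January 2020 — is 4 January 2022.
Because the pending criminal prosecution ran from 28 August 2021 to 16 August 2022, the deadline is extended by 353 days to 23 December 2022.
The plaintiff's legal incapacity from 13 November 2022 to 13 July 2023 tolled the period for 242 days, extending the deadline to 22 August 2023.

22 August 2023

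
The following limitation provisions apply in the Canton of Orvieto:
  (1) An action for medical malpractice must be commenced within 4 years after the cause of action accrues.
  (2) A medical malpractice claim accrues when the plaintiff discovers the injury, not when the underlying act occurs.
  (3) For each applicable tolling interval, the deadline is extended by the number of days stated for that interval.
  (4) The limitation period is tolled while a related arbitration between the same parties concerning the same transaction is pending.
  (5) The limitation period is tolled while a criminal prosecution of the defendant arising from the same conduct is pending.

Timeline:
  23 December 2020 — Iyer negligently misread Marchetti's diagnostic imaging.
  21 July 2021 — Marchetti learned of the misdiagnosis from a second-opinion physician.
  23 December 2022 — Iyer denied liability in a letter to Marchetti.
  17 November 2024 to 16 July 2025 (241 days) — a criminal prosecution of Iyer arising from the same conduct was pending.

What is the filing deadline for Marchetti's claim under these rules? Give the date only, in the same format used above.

19 March 2026

Under the discovery rule, the claim accrued on 21 July 2021, when Marchetti discovered the injury — not on the 23 December 2020 date of the underlying act.
4 years from 21 July 2021 is 21 July 2025.
The pending criminal prosecution from 17 November 2024 to 16 July 2025 tolled the period for 241 days, extending the deadline to 19 March 2026.
None of the other events listed affects the running of the period under the stated rules.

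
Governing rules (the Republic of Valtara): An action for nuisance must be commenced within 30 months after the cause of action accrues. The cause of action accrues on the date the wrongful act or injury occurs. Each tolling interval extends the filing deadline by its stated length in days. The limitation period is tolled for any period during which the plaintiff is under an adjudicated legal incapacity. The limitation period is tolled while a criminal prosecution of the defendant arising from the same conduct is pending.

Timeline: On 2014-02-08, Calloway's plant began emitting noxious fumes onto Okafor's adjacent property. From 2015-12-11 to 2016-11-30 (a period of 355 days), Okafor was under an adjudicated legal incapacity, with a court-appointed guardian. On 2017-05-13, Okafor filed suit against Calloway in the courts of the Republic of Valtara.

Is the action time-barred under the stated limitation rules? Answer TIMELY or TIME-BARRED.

TIMELY

The limitation period began to run on 2014-02-08.
The untolled deadline — 30 months after 2014-02-08 — is 2016-08-08.
Because the plaintiff's legal incapacity ran from 2015-12-11 to 2016-11-30, the deadline is extended by 355 days to 2017-07-29.
Filing on 2017-05-13 beat the 2017-07-29 deadline — the action is timely.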